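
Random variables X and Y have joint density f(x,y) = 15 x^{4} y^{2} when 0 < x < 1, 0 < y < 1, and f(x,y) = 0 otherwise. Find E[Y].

E[Y] = ∫_0^1 ∫_0^1 y × f(x,y) dx dy
= \frac{3}{4}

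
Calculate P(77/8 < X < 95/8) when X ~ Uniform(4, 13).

P(77/8 < X < 95/8) = ∫_{77/8}^{95/8} f(x) dx
where f(x) = \frac{1}{9}
= \frac{1}{4}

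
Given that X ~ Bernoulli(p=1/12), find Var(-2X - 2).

For X ~ Bernoulli(p=1/12):
Var(X) = \frac{11}{144}
Var(-2X - 2) = (-2)² × Var(X) = 4 × \frac{11}{144} = \frac{11}{36}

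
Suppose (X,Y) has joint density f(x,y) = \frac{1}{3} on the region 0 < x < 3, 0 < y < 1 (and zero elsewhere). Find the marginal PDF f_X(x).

f_X(x) = ∫_0^1 f(x,y) dy
= ∫_0^1 \frac{1}{3} dy
= \frac{1}{3} for 0 < x < 3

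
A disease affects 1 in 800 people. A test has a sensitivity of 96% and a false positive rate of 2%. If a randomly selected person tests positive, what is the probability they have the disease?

Let D = the rare event, + = positive/flagged.
P(D) = 1/800
P(+|D) = 96/100 = 24/25
P(+|D') = 2/100 = 1/50
P(+) = P(+|D)P(D) + P(+|D')P(D')
     = \frac{24}{25} × \frac{1}{800} + \frac{1}{50} × \frac{799}{800}
     = \frac{847}{40000}
P(D|+) = P(+|D)P(D)/P(+) = \frac{48}{847}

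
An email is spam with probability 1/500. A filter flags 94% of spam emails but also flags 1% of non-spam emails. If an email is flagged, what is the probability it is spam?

Let D = the rare event, + = positive/flagged.
P(D) = 1/500
P(+|D) = 94/100 = 47/50
P(+|D') = 1/100
P(+) = P(+|D)P(D) + P(+|D')P(D')
     = \frac{47}{50} × \frac{1}{500} + \frac{1}{100} × \frac{499}{500}
     = \frac{593}{50000}
P(D|+) = P(+|D)P(D)/P(+) = \frac{94}{593}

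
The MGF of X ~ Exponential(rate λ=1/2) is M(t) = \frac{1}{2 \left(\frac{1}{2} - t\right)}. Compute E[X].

To find E[X], compute M^(1)(0):
M^(1)(t) = \frac{1}{2 \left(\frac{1}{2} - t\right)^{2}}
M^(1)(0) = 2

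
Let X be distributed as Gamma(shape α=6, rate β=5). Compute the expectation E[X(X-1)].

E[X(X-1)] = E[X² - X] = E[X²] - E[X]
E[X] = \frac{6}{5}
E[X²] = Var(X) + (E[X])² = \frac{6}{25} + (\frac{6}{5})² = \frac{42}{25}
E[X(X-1)] = \frac{42}{25} - \frac{6}{5} = \frac{12}{25}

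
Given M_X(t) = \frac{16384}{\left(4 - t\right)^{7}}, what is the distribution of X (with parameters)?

The MGF M(t) = \frac{16384}{\left(4 - t\right)^{7}} is the standard form for the Gamma distribution.
Comparing with the known MGF formula identifies: Gamma(shape α=7, rate β=4)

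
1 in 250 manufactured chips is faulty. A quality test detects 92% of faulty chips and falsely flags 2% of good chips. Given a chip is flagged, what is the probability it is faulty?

Let D = the rare event, + = positive/flagged.
P(D) = 1/250
P(+|D) = 92/100 = 23/25
P(+|D') = 2/100 = 1/50
P(+) = P(+|D)P(D) + P(+|D')P(D')
     = \frac{23}{25} × \frac{1}{250} + \frac{1}{50} × \frac{249}{250}
     = \frac{59}{2500}
P(D|+) = P(+|D)P(D)/P(+) = \frac{46}{295}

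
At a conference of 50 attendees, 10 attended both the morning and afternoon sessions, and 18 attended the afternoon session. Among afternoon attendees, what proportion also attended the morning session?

P(A ∩ B) = 10/50 = 1/5
P(B) = 18/50 = 9/25
P(A|B) = P(A ∩ B) / P(B) = (1/5) / (9/25) = 5/9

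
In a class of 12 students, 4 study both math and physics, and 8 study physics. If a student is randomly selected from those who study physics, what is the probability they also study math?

P(A ∩ B) = 4/12 = 1/3
P(B) = 8/12 = 2/3
P(A|B) = P(A ∩ B) / P(B) = (1/3) / (2/3) = 1/2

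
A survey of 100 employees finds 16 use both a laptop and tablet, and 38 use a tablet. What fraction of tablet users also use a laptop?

P(A ∩ B) = 16/100 = 4/25
P(B) = 38/100 = 19/50
P(A|B) = P(A ∩ B) / P(B) = (4/25) / (19/50) = 8/19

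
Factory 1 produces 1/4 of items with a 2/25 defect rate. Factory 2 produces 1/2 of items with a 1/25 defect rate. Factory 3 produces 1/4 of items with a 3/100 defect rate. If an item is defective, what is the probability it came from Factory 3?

Using Bayes' theorem:
P(F1) = 1/4, P(D|F1) = 2/25
P(F2) = 1/2, P(D|F2) = 1/25
P(F3) = 1/4, P(D|F3) = 3/100
P(D) = P(D|F1)P(F1) + P(D|F2)P(F2) + P(D|F3)P(F3)
     = \frac{19}{400}
P(F3|D) = P(D|F3)P(F3) / P(D)
= \frac{3}{19}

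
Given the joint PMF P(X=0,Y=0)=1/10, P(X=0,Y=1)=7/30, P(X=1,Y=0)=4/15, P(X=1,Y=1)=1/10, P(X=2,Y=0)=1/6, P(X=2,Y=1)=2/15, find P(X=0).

P(X=0) = P(X=0,Y=0) + P(X=0,Y=1)
= 1/10 + 7/30
= 1/3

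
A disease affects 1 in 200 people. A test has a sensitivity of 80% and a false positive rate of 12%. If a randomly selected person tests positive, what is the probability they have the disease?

Let D = the rare event, + = positive/flagged.
P(D) = 1/200
P(+|D) = 80/100 = 4/5
P(+|D') = 12/100 = 3/25
P(+) = P(+|D)P(D) + P(+|D')P(D')
     = \frac{4}{5} × \frac{1}{200} + \frac{3}{25} × \frac{199}{200}
     = \frac{617}{5000}
P(D|+) = P(+|D)P(D)/P(+) = \frac{20}{617}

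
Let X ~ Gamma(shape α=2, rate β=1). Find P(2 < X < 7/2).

P(2 < X < 7/2) = ∫_{2}^{7/2} f(x) dx
where f(x) = x e^{- x}
= - \frac{9}{2 e^{\frac{7}{2}}} + \frac{3}{e^{2}}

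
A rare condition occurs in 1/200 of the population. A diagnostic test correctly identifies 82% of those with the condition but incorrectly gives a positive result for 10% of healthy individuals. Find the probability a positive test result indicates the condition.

Let D = the rare event, + = positive/flagged.
P(D) = 1/200
P(+|D) = 82/100 = 41/50
P(+|D') = 10/100 = 1/10
P(+) = P(+|D)P(D) + P(+|D')P(D')
     = \frac{41}{50} × \frac{1}{200} + \frac{1}{10} × \frac{199}{200}
     = \frac{259}{2500}
P(D|+) = P(+|D)P(D)/P(+) = \frac{41}{1036}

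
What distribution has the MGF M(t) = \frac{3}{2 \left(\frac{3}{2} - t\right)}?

The MGF M(t) = \frac{3}{2 \left(\frac{3}{2} - t\right)} is the standard form for the Exponential distribution.
Comparing with the known MGF formula identifies: Exponential(rate λ=3/2)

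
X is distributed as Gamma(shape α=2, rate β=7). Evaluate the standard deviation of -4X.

For X ~ Gamma(shape α=2, rate β=7):
Var(X) = \frac{2}{49}
SD(X) = √(Var(X)) = √(\frac{2}{49}) = \frac{\sqrt{2}}{7}
SD(-4X) = |-4| × SD(X) = 4 × \frac{\sqrt{2}}{7} = \frac{4 \sqrt{2}}{7}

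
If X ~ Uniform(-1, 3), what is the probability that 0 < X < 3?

P(0 < X < 3) = ∫_{0}^{3} f(x) dx
where f(x) = \frac{1}{4}
= \frac{3}{4}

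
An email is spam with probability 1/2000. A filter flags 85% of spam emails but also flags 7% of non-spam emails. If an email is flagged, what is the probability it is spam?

Let D = the rare event, + = positive/flagged.
P(D) = 1/2000
P(+|D) = 85/100 = 17/20
P(+|D') = 7/100
P(+) = P(+|D)P(D) + P(+|D')P(D')
     = \frac{17}{20} × \frac{1}{2000} + \frac{7}{100} × \frac{1999}{2000}
     = \frac{7039}{100000}
P(D|+) = P(+|D)P(D)/P(+) = \frac{85}{14078}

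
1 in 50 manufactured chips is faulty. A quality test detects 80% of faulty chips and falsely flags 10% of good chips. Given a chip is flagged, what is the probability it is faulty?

Let D = the rare event, + = positive/flagged.
P(D) = 1/50
P(+|D) = 80/100 = 4/5
P(+|D') = 10/100 = 1/10
P(+) = P(+|D)P(D) + P(+|D')P(D')
     = \frac{4}{5} × \frac{1}{50} + \frac{1}{10} × \frac{49}{50}
     = \frac{57}{500}
P(D|+) = P(+|D)P(D)/P(+) = \frac{8}{57}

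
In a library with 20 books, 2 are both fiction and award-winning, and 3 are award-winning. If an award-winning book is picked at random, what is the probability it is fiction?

P(A ∩ B) = 2/20 = 1/10
P(B) = 3/20
P(A|B) = P(A ∩ B) / P(B) = (1/10) / (3/20) = 2/3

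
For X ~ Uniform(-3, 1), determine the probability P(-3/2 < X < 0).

P(-3/2 < X < 0) = ∫_{-3/2}^{0} f(x) dx
where f(x) = \frac{1}{4}
= \frac{3}{8}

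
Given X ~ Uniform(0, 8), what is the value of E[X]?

For X ~ Uniform(0, 8), the expected value is:
E[X] = 4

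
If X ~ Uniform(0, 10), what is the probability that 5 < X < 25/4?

P(5 < X < 25/4) = ∫_{5}^{25/4} f(x) dx
where f(x) = \frac{1}{10}
= \frac{1}{8}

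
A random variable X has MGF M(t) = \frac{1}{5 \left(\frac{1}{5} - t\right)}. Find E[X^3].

To find E[X^3], compute M^(3)(0):
M^(1)(t) = \frac{1}{5 \left(\frac{1}{5} - t\right)^{2}}
M^(2)(t) = \frac{2}{5 \left(\frac{1}{5} - t\right)^{3}}
M^(3)(t) = \frac{6}{5 \left(\frac{1}{5} - t\right)^{4}}
M^(3)(0) = 750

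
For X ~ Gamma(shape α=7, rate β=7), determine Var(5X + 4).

For X ~ Gamma(shape α=7, rate β=7):
Var(X) = \frac{1}{7}
Var(5X + 4) = (5)² × Var(X) = 25 × \frac{1}{7} = \frac{25}{7}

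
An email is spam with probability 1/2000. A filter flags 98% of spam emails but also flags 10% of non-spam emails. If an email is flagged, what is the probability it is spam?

Let D = the rare event, + = positive/flagged.
P(D) = 1/2000
P(+|D) = 98/100 = 49/50
P(+|D') = 10/100 = 1/10
P(+) = P(+|D)P(D) + P(+|D')P(D')
     = \frac{49}{50} × \frac{1}{2000} + \frac{1}{10} × \frac{1999}{2000}
     = \frac{2511}{25000}
P(D|+) = P(+|D)P(D)/P(+) = \frac{49}{10044}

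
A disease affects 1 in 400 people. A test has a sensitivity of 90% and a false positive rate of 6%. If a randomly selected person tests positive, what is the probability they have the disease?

Let D = the rare event, + = positive/flagged.
P(D) = 1/400
P(+|D) = 90/100 = 9/10
P(+|D') = 6/100 = 3/50
P(+) = P(+|D)P(D) + P(+|D')P(D')
     = \frac{9}{10} × \frac{1}{400} + \frac{3}{50} × \frac{399}{400}
     = \frac{621}{10000}
P(D|+) = P(+|D)P(D)/P(+) = \frac{5}{138}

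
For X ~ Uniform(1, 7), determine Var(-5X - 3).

For X ~ Uniform(1, 7):
Var(X) = 3
Var(-5X - 3) = (-5)² × Var(X) = 25 × 3 = 75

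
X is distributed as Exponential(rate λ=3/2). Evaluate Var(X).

For X ~ Exponential(rate λ=3/2):
Var(X) = \frac{4}{9}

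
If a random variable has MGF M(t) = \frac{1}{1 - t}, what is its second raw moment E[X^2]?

To find E[X^2], compute M^(2)(0):
M^(1)(t) = \frac{1}{\left(1 - t\right)^{2}}
M^(2)(t) = \frac{2}{\left(1 - t\right)^{3}}
M^(2)(0) = 2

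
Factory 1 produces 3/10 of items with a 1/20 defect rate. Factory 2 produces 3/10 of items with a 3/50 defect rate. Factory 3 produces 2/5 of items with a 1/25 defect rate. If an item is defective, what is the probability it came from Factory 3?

Using Bayes' theorem:
P(F1) = 3/10, P(D|F1) = 1/20
P(F2) = 3/10, P(D|F2) = 3/50
P(F3) = 2/5, P(D|F3) = 1/25
P(D) = P(D|F1)P(F1) + P(D|F2)P(F2) + P(D|F3)P(F3)
     = \frac{49}{1000}
P(F3|D) = P(D|F3)P(F3) / P(D)
= \frac{16}{49}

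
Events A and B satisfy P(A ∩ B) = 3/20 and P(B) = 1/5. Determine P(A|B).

P(A|B) = P(A ∩ B) / P(B)
= (3/20) / (1/5)
= 3/4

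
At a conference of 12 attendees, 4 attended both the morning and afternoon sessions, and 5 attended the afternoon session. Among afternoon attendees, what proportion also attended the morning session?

P(A ∩ B) = 4/12 = 1/3
P(B) = 5/12
P(A|B) = P(A ∩ B) / P(B) = (1/3) / (5/12) = 4/5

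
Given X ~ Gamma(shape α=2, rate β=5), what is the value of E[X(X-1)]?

E[X(X-1)] = E[X² - X] = E[X²] - E[X]
E[X] = \frac{2}{5}
E[X²] = Var(X) + (E[X])² = \frac{2}{25} + (\frac{2}{5})² = \frac{6}{25}
E[X(X-1)] = \frac{6}{25} - \frac{2}{5} = - \frac{4}{25}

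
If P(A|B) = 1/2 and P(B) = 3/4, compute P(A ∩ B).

By definition, P(A|B) = P(A ∩ B) / P(B)
So P(A ∩ B) = P(A|B) × P(B)
= 1/2 × 3/4
= 3/8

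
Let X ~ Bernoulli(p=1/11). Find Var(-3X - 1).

For X ~ Bernoulli(p=1/11):
Var(X) = \frac{10}{121}
Var(-3X - 1) = (-3)² × Var(X) = 9 × \frac{10}{121} = \frac{90}{121}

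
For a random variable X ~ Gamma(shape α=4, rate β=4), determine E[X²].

Using the identity E[X²] = Var(X) + (E[X])²:
E[X] = 1
Var(X) = \frac{1}{4}
E[X²] = \frac{1}{4} + (1)²
= \frac{5}{4}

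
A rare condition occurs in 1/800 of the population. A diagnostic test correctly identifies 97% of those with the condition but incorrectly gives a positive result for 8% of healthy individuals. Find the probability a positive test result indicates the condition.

Let D = the rare event, + = positive/flagged.
P(D) = 1/800
P(+|D) = 97/100
P(+|D') = 8/100 = 2/25
P(+) = P(+|D)P(D) + P(+|D')P(D')
     = \frac{97}{100} × \frac{1}{800} + \frac{2}{25} × \frac{799}{800}
     = \frac{6489}{80000}
P(D|+) = P(+|D)P(D)/P(+) = \frac{97}{6489}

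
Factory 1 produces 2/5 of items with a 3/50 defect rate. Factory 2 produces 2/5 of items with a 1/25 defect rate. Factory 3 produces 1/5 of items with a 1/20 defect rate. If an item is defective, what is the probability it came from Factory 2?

Using Bayes' theorem:
P(F1) = 2/5, P(D|F1) = 3/50
P(F2) = 2/5, P(D|F2) = 1/25
P(F3) = 1/5, P(D|F3) = 1/20
P(D) = P(D|F1)P(F1) + P(D|F2)P(F2) + P(D|F3)P(F3)
     = \frac{1}{20}
P(F2|D) = P(D|F2)P(F2) / P(D)
= \frac{8}{25}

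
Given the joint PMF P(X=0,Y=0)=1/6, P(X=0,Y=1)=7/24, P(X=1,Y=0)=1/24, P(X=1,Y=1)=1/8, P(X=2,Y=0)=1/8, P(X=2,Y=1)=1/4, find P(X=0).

P(X=0) = P(X=0,Y=0) + P(X=0,Y=1)
= 1/6 + 7/24
= 11/24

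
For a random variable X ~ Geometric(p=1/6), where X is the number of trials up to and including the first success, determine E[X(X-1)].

E[X(X-1)] = E[X² - X] = E[X²] - E[X]
E[X] = 6
E[X²] = Var(X) + (E[X])² = 30 + (6)² = 66
E[X(X-1)] = 66 - 6 = 60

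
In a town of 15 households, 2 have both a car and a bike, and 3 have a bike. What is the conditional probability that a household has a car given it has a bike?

P(A ∩ B) = 2/15
P(B) = 3/15 = 1/5
P(A|B) = P(A ∩ B) / P(B) = (2/15) / (1/5) = 2/3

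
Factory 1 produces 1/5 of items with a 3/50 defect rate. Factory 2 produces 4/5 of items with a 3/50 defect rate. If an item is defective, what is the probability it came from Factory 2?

Using Bayes' theorem:
P(F1) = 1/5, P(D|F1) = 3/50
P(F2) = 4/5, P(D|F2) = 3/50
P(D) = P(D|F1)P(F1) + P(D|F2)P(F2)
     = \frac{3}{50}
P(F2|D) = P(D|F2)P(F2) / P(D)
= \frac{4}{5}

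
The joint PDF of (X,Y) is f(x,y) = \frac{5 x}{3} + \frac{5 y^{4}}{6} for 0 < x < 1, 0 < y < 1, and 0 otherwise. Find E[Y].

E[Y] = ∫_0^1 ∫_0^1 y × f(x,y) dx dy
= \frac{5}{9}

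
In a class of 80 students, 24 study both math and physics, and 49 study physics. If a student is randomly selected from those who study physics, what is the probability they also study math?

P(A ∩ B) = 24/80 = 3/10
P(B) = 49/80
P(A|B) = P(A ∩ B) / P(B) = (3/10) / (49/80) = 24/49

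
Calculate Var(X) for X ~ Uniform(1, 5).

For X ~ Uniform(1, 5):
Var(X) = \frac{4}{3}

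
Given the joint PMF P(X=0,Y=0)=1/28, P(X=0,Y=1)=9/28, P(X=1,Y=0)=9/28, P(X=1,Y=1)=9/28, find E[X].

First find marginal of X:
P(X=0) = 5/14
P(X=1) = 9/14
E[X] = 0 × 5/14 + 1 × 9/14 = 9/14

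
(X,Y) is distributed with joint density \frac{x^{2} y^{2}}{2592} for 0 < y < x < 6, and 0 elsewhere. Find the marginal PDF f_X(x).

f_X(x) = ∫_0^x \frac{x^{2} y^{2}}{2592} dy = \frac{x^{5}}{7776}
for 0 < x < 6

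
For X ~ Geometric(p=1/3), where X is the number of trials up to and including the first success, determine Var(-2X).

For X ~ Geometric(p=1/3), where X is the number of trials up to and including the first success:
Var(X) = 6
Var(-2X) = (-2)² × Var(X) = 4 × 6 = 24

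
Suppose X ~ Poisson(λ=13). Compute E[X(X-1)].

E[X(X-1)] = E[X² - X] = E[X²] - E[X]
E[X] = 13
E[X²] = Var(X) + (E[X])² = 13 + (13)² = 182
E[X(X-1)] = 182 - 13 = 169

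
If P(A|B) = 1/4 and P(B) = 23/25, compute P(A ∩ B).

By definition, P(A|B) = P(A ∩ B) / P(B)
So P(A ∩ B) = P(A|B) × P(B)
= 1/4 × 23/25
= 23/100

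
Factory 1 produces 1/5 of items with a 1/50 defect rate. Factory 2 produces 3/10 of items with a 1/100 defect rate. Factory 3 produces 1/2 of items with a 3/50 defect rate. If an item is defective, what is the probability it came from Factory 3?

Using Bayes' theorem:
P(F1) = 1/5, P(D|F1) = 1/50
P(F2) = 3/10, P(D|F2) = 1/100
P(F3) = 1/2, P(D|F3) = 3/50
P(D) = P(D|F1)P(F1) + P(D|F2)P(F2) + P(D|F3)P(F3)
     = \frac{37}{1000}
P(F3|D) = P(D|F3)P(F3) / P(D)
= \frac{30}{37}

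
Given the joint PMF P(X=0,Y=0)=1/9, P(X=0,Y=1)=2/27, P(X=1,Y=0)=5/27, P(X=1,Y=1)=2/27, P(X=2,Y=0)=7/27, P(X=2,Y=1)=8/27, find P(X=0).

P(X=0) = P(X=0,Y=0) + P(X=0,Y=1)
= 1/9 + 2/27
= 5/27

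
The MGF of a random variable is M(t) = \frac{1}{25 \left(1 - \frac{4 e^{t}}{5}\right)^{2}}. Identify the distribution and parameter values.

The MGF M(t) = \frac{1}{25 \left(1 - \frac{4 e^{t}}{5}\right)^{2}} is the standard form for the NegativeBinomial distribution.
Comparing with the known MGF formula identifies: NegBin(r=2, p=1/5), X = failures before r-th success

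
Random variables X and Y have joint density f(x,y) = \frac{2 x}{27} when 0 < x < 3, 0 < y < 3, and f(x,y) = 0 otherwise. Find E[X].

f_X(x) = ∫_0^3 \frac{2 x}{27} dy = \frac{2 x}{9}
E[X] = ∫_0^3 x × (\frac{2 x}{9}) dx = 2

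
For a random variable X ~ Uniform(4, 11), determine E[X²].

Using the identity E[X²] = Var(X) + (E[X])²:
E[X] = \frac{15}{2}
Var(X) = \frac{49}{12}
E[X²] = \frac{49}{12} + (\frac{15}{2})²
= \frac{181}{3}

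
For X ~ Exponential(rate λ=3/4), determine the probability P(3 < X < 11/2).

P(3 < X < 11/2) = ∫_{3}^{11/2} f(x) dx
where f(x) = \frac{3 e^{- \frac{3 x}{4}}}{4}
= - \frac{1}{e^{\frac{33}{8}}} + e^{- \frac{9}{4}}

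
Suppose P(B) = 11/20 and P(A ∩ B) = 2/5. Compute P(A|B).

P(A|B) = P(A ∩ B) / P(B)
= (2/5) / (11/20)
= 8/11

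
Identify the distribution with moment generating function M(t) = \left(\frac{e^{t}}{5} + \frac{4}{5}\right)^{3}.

The MGF M(t) = \left(\frac{e^{t}}{5} + \frac{4}{5}\right)^{3} is the standard form for the Binomial distribution.
Comparing with the known MGF formula identifies: Binomial(n=3, p=1/5)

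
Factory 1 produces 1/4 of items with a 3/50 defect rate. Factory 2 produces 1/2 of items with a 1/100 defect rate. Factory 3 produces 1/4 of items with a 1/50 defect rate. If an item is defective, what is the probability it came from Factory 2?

Using Bayes' theorem:
P(F1) = 1/4, P(D|F1) = 3/50
P(F2) = 1/2, P(D|F2) = 1/100
P(F3) = 1/4, P(D|F3) = 1/50
P(D) = P(D|F1)P(F1) + P(D|F2)P(F2) + P(D|F3)P(F3)
     = \frac{1}{40}
P(F2|D) = P(D|F2)P(F2) / P(D)
= \frac{1}{5}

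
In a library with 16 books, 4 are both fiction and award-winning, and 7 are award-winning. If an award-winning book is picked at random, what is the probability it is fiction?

P(A ∩ B) = 4/16 = 1/4
P(B) = 7/16
P(A|B) = P(A ∩ B) / P(B) = (1/4) / (7/16) = 4/7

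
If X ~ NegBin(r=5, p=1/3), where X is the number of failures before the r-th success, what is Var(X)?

For X ~ NegBin(r=5, p=1/3), where X is the number of failures before the r-th success:
Var(X) = 30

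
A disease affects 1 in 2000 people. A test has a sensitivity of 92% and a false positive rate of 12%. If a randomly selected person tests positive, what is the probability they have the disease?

Let D = the rare event, + = positive/flagged.
P(D) = 1/2000
P(+|D) = 92/100 = 23/25
P(+|D') = 12/100 = 3/25
P(+) = P(+|D)P(D) + P(+|D')P(D')
     = \frac{23}{25} × \frac{1}{2000} + \frac{3}{25} × \frac{1999}{2000}
     = \frac{301}{2500}
P(D|+) = P(+|D)P(D)/P(+) = \frac{23}{6020}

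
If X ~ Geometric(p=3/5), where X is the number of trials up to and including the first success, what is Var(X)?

For X ~ Geometric(p=3/5), where X is the number of trials up to and including the first success:
Var(X) = \frac{10}{9}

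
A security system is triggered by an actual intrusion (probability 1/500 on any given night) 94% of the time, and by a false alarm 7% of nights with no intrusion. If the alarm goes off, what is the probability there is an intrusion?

Let D = the rare event, + = positive/flagged.
P(D) = 1/500
P(+|D) = 94/100 = 47/50
P(+|D') = 7/100
P(+) = P(+|D)P(D) + P(+|D')P(D')
     = \frac{47}{50} × \frac{1}{500} + \frac{7}{100} × \frac{499}{500}
     = \frac{3587}{50000}
P(D|+) = P(+|D)P(D)/P(+) = \frac{94}{3587}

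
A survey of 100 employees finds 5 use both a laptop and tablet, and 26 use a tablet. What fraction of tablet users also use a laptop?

P(A ∩ B) = 5/100 = 1/20
P(B) = 26/100 = 13/50
P(A|B) = P(A ∩ B) / P(B) = (1/20) / (13/50) = 5/26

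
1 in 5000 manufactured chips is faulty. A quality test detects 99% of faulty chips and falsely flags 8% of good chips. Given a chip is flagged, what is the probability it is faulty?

Let D = the rare event, + = positive/flagged.
P(D) = 1/5000
P(+|D) = 99/100
P(+|D') = 8/100 = 2/25
P(+) = P(+|D)P(D) + P(+|D')P(D')
     = \frac{99}{100} × \frac{1}{5000} + \frac{2}{25} × \frac{4999}{5000}
     = \frac{40091}{500000}
P(D|+) = P(+|D)P(D)/P(+) = \frac{99}{40091}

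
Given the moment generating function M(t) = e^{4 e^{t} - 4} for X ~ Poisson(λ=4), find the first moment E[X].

To find E[X], compute M^(1)(0):
M^(1)(t) = 4 e^{t} e^{4 e^{t} - 4}
M^(1)(0) = 4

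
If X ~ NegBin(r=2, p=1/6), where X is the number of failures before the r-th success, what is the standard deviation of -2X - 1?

For X ~ NegBin(r=2, p=1/6), where X is the number of failures before the r-th success:
Var(X) = 60
SD(X) = √(Var(X)) = √(60) = 2 \sqrt{15}
SD(-2X - 1) = |-2| × SD(X) = 2 × 2 \sqrt{15} = 4 \sqrt{15}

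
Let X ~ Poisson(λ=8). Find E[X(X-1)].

E[X(X-1)] = E[X² - X] = E[X²] - E[X]
E[X] = 8
E[X²] = Var(X) + (E[X])² = 8 + (8)² = 72
E[X(X-1)] = 72 - 8 = 64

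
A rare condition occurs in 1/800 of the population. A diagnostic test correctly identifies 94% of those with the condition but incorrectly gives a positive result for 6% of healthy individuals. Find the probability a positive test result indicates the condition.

Let D = the rare event, + = positive/flagged.
P(D) = 1/800
P(+|D) = 94/100 = 47/50
P(+|D') = 6/100 = 3/50
P(+) = P(+|D)P(D) + P(+|D')P(D')
     = \frac{47}{50} × \frac{1}{800} + \frac{3}{50} × \frac{799}{800}
     = \frac{611}{10000}
P(D|+) = P(+|D)P(D)/P(+) = \frac{1}{52}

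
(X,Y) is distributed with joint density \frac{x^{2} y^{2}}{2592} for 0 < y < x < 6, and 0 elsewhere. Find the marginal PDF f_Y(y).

f_Y(y) = ∫_y^6 \frac{x^{2} y^{2}}{2592} dx = \frac{y^{2} \left(216 - y^{3}\right)}{7776}
for 0 < y < 6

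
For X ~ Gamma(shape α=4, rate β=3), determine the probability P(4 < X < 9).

P(4 < X < 9) = ∫_{4}^{9} f(x) dx
where f(x) = \frac{27 x^{3} e^{- 3 x}}{2}
= \frac{-3673 + 373 e^{15}}{e^{27}}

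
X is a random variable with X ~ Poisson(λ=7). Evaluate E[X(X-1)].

E[X(X-1)] = E[X² - X] = E[X²] - E[X]
E[X] = 7
E[X²] = Var(X) + (E[X])² = 7 + (7)² = 56
E[X(X-1)] = 56 - 7 = 49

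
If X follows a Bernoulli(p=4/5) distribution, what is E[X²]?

Using the identity E[X²] = Var(X) + (E[X])²:
E[X] = \frac{4}{5}
Var(X) = \frac{4}{25}
E[X²] = \frac{4}{25} + (\frac{4}{5})²
= \frac{4}{5}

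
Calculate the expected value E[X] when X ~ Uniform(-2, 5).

For X ~ Uniform(-2, 5), the expected value is:
E[X] = \frac{3}{2}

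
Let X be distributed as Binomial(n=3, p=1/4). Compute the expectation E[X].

For X ~ Binomial(n=3, p=1/4), the expected value is:
E[X] = \frac{3}{4}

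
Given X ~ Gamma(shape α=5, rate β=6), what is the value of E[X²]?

Using the identity E[X²] = Var(X) + (E[X])²:
E[X] = \frac{5}{6}
Var(X) = \frac{5}{36}
E[X²] = \frac{5}{36} + (\frac{5}{6})²
= \frac{5}{6}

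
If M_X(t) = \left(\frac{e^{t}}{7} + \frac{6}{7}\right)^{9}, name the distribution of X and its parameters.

The MGF M(t) = \left(\frac{e^{t}}{7} + \frac{6}{7}\right)^{9} is the standard form for the Binomial distribution.
Comparing with the known MGF formula identifies: Binomial(n=9, p=1/7)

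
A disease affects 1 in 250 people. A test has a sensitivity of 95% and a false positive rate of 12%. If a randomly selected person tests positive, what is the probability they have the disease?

Let D = the rare event, + = positive/flagged.
P(D) = 1/250
P(+|D) = 95/100 = 19/20
P(+|D') = 12/100 = 3/25
P(+) = P(+|D)P(D) + P(+|D')P(D')
     = \frac{19}{20} × \frac{1}{250} + \frac{3}{25} × \frac{249}{250}
     = \frac{3083}{25000}
P(D|+) = P(+|D)P(D)/P(+) = \frac{95}{3083}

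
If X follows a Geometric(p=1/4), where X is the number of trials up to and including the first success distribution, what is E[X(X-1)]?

E[X(X-1)] = E[X² - X] = E[X²] - E[X]
E[X] = 4
E[X²] = Var(X) + (E[X])² = 12 + (4)² = 28
E[X(X-1)] = 28 - 4 = 24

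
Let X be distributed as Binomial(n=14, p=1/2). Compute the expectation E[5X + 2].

For X ~ Binomial(n=14, p=1/2):
E[X] = 7
E[5X + 2] = 5 × E[X] + 2 = 37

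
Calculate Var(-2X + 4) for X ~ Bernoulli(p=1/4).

For X ~ Bernoulli(p=1/4):
Var(X) = \frac{3}{16}
Var(-2X + 4) = (-2)² × Var(X) = 4 × \frac{3}{16} = \frac{3}{4}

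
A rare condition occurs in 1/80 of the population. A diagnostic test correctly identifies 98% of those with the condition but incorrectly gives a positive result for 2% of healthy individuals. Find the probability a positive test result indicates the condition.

Let D = the rare event, + = positive/flagged.
P(D) = 1/80
P(+|D) = 98/100 = 49/50
P(+|D') = 2/100 = 1/50
P(+) = P(+|D)P(D) + P(+|D')P(D')
     = \frac{49}{50} × \frac{1}{80} + \frac{1}{50} × \frac{79}{80}
     = \frac{4}{125}
P(D|+) = P(+|D)P(D)/P(+) = \frac{49}{128}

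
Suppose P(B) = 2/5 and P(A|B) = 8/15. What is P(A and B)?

By definition, P(A|B) = P(A ∩ B) / P(B)
So P(A ∩ B) = P(A|B) × P(B)
= 8/15 × 2/5
= 16/75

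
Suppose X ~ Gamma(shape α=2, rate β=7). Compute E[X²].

Using the identity E[X²] = Var(X) + (E[X])²:
E[X] = \frac{2}{7}
Var(X) = \frac{2}{49}
E[X²] = \frac{2}{49} + (\frac{2}{7})²
= \frac{6}{49}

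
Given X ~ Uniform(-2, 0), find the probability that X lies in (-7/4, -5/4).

P(-7/4 < X < -5/4) = ∫_{-7/4}^{-5/4} f(x) dx
where f(x) = \frac{1}{2}
= \frac{1}{4}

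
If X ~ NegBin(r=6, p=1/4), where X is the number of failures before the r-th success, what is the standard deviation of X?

For X ~ NegBin(r=6, p=1/4), where X is the number of failures before the r-th success:
Var(X) = 72
SD(X) = √(Var(X)) = √(72) = 6 \sqrt{2}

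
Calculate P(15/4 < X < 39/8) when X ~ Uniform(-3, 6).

P(15/4 < X < 39/8) = ∫_{15/4}^{39/8} f(x) dx
where f(x) = \frac{1}{9}
= \frac{1}{8}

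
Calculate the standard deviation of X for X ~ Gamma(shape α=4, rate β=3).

For X ~ Gamma(shape α=4, rate β=3):
Var(X) = \frac{4}{9}
SD(X) = √(Var(X)) = √(\frac{4}{9}) = \frac{2}{3}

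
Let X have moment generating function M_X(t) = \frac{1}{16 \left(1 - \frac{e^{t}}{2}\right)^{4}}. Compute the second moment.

To find E[X^2], compute M^(2)(0):
M^(1)(t) = \frac{e^{t}}{8 \left(1 - \frac{e^{t}}{2}\right)^{5}}
M^(2)(t) = \frac{e^{t}}{8 \left(1 - \frac{e^{t}}{2}\right)^{5}} + \frac{5 e^{2 t}}{16 \left(1 - \frac{e^{t}}{2}\right)^{6}}
M^(2)(0) = 24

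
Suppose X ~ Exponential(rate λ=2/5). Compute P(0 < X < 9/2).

P(0 < X < 9/2) = ∫_{0}^{9/2} f(x) dx
where f(x) = \frac{2 e^{- \frac{2 x}{5}}}{5}
= 1 - e^{- \frac{9}{5}}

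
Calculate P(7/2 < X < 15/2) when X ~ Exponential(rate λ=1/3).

P(7/2 < X < 15/2) = ∫_{7/2}^{15/2} f(x) dx
where f(x) = \frac{e^{- \frac{x}{3}}}{3}
= - \frac{1}{e^{\frac{5}{2}}} + e^{- \frac{7}{6}}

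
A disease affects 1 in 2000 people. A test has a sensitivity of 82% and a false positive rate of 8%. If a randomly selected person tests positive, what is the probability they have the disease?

Let D = the rare event, + = positive/flagged.
P(D) = 1/2000
P(+|D) = 82/100 = 41/50
P(+|D') = 8/100 = 2/25
P(+) = P(+|D)P(D) + P(+|D')P(D')
     = \frac{41}{50} × \frac{1}{2000} + \frac{2}{25} × \frac{1999}{2000}
     = \frac{8037}{100000}
P(D|+) = P(+|D)P(D)/P(+) = \frac{41}{8037}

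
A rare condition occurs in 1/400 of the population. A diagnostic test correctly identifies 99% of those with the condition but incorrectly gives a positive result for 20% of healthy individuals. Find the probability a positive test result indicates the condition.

Let D = the rare event, + = positive/flagged.
P(D) = 1/400
P(+|D) = 99/100
P(+|D') = 20/100 = 1/5
P(+) = P(+|D)P(D) + P(+|D')P(D')
     = \frac{99}{100} × \frac{1}{400} + \frac{1}{5} × \frac{399}{400}
     = \frac{8079}{40000}
P(D|+) = P(+|D)P(D)/P(+) = \frac{33}{2693}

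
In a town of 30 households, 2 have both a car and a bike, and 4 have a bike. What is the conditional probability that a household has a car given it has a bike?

P(A ∩ B) = 2/30 = 1/15
P(B) = 4/30 = 2/15
P(A|B) = P(A ∩ B) / P(B) = (1/15) / (2/15) = 1/2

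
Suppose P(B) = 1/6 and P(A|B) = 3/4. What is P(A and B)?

By definition, P(A|B) = P(A ∩ B) / P(B)
So P(A ∩ B) = P(A|B) × P(B)
= 3/4 × 1/6
= 1/8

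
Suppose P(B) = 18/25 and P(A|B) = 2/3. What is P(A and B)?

By definition, P(A|B) = P(A ∩ B) / P(B)
So P(A ∩ B) = P(A|B) × P(B)
= 2/3 × 18/25
= 12/25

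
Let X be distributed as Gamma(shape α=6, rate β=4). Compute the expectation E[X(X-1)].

E[X(X-1)] = E[X² - X] = E[X²] - E[X]
E[X] = \frac{3}{2}
E[X²] = Var(X) + (E[X])² = \frac{3}{8} + (\frac{3}{2})² = \frac{21}{8}
E[X(X-1)] = \frac{21}{8} - \frac{3}{2} = \frac{9}{8}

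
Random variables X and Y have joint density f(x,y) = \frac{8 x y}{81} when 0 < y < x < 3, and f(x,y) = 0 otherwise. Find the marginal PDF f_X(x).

f_X(x) = ∫_0^x \frac{8 x y}{81} dy = \frac{4 x^{3}}{81}
for 0 < x < 3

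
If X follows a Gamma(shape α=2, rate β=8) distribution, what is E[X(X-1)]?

E[X(X-1)] = E[X² - X] = E[X²] - E[X]
E[X] = \frac{1}{4}
E[X²] = Var(X) + (E[X])² = \frac{1}{32} + (\frac{1}{4})² = \frac{3}{32}
E[X(X-1)] = \frac{3}{32} - \frac{1}{4} = - \frac{5}{32}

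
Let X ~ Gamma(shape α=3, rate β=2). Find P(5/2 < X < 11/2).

P(5/2 < X < 11/2) = ∫_{5/2}^{11/2} f(x) dx
where f(x) = 4 x^{2} e^{- 2 x}
= \frac{-145 + 37 e^{6}}{2 e^{11}}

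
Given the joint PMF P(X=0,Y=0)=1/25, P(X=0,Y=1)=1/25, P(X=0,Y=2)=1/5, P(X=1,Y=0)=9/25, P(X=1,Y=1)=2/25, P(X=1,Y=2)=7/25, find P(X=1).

P(X=1) = P(X=1,Y=0) + P(X=1,Y=1) + P(X=1,Y=2)
= 9/25 + 2/25 + 7/25
= 18/25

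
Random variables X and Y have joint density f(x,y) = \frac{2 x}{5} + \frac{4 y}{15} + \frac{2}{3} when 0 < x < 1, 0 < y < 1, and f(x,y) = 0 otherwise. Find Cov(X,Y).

E[XY] = ∫∫ xy × f(x,y) dx dy = \frac{5}{18}
E[X] = \frac{8}{15}
E[Y] = \frac{47}{90}
Cov(X,Y) = E[XY] - E[X]E[Y] = - \frac{1}{1350}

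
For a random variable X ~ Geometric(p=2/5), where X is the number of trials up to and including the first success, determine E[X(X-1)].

E[X(X-1)] = E[X² - X] = E[X²] - E[X]
E[X] = \frac{5}{2}
E[X²] = Var(X) + (E[X])² = \frac{15}{4} + (\frac{5}{2})² = 10
E[X(X-1)] = 10 - \frac{5}{2} = \frac{15}{2}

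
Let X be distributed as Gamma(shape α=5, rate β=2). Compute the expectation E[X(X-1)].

E[X(X-1)] = E[X² - X] = E[X²] - E[X]
E[X] = \frac{5}{2}
E[X²] = Var(X) + (E[X])² = \frac{5}{4} + (\frac{5}{2})² = \frac{15}{2}
E[X(X-1)] = \frac{15}{2} - \frac{5}{2} = 5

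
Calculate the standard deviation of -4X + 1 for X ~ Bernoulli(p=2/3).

For X ~ Bernoulli(p=2/3):
Var(X) = \frac{2}{9}
SD(X) = √(Var(X)) = √(\frac{2}{9}) = \frac{\sqrt{2}}{3}
SD(-4X + 1) = |-4| × SD(X) = 4 × \frac{\sqrt{2}}{3} = \frac{4 \sqrt{2}}{3}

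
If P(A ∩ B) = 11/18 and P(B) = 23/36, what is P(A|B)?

P(A|B) = P(A ∩ B) / P(B)
= (11/18) / (23/36)
= 22/23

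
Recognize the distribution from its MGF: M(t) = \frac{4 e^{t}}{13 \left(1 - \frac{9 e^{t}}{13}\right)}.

The MGF M(t) = \frac{4 e^{t}}{13 \left(1 - \frac{9 e^{t}}{13}\right)} is the standard form for the Geometric distribution.
Comparing with the known MGF formula identifies: Geometric(p=4/13), X = trial number of first success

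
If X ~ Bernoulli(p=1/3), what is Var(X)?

For X ~ Bernoulli(p=1/3):
Var(X) = \frac{2}{9}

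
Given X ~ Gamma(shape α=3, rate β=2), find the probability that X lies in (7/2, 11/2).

P(7/2 < X < 11/2) = ∫_{7/2}^{11/2} f(x) dx
where f(x) = 4 x^{2} e^{- 2 x}
= \frac{5 \left(-29 + 13 e^{4}\right)}{2 e^{11}}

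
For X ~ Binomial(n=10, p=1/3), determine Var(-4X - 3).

For X ~ Binomial(n=10, p=1/3):
Var(X) = \frac{20}{9}
Var(-4X - 3) = (-4)² × Var(X) = 16 × \frac{20}{9} = \frac{320}{9}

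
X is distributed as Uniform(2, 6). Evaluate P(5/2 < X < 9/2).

P(5/2 < X < 9/2) = ∫_{5/2}^{9/2} f(x) dx
where f(x) = \frac{1}{4}
= \frac{1}{2}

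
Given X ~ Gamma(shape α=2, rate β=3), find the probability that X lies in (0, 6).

P(0 < X < 6) = ∫_{0}^{6} f(x) dx
where f(x) = 9 x e^{- 3 x}
= 1 - \frac{19}{e^{18}}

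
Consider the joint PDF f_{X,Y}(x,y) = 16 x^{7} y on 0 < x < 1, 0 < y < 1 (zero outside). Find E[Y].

E[Y] = ∫_0^1 ∫_0^1 y × f(x,y) dx dy
= \frac{2}{3}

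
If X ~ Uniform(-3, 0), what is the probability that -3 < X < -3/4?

P(-3 < X < -3/4) = ∫_{-3}^{-3/4} f(x) dx
where f(x) = \frac{1}{3}
= \frac{3}{4}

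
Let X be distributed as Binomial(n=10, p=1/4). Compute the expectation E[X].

For X ~ Binomial(n=10, p=1/4), the expected value is:
E[X] = \frac{5}{2}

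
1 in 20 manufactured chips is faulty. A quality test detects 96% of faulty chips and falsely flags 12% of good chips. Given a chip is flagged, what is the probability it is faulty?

Let D = the rare event, + = positive/flagged.
P(D) = 1/20
P(+|D) = 96/100 = 24/25
P(+|D') = 12/100 = 3/25
P(+) = P(+|D)P(D) + P(+|D')P(D')
     = \frac{24}{25} × \frac{1}{20} + \frac{3}{25} × \frac{19}{20}
     = \frac{81}{500}
P(D|+) = P(+|D)P(D)/P(+) = \frac{8}{27}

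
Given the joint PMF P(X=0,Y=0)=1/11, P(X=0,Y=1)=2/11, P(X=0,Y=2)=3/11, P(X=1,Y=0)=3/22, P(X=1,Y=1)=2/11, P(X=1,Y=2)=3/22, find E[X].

First find marginal of X:
P(X=0) = 6/11
P(X=1) = 5/11
E[X] = 0 × 6/11 + 1 × 5/11 = 5/11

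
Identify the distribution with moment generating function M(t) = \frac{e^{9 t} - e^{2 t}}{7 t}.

The MGF M(t) = \frac{e^{9 t} - e^{2 t}}{7 t} is the standard form for the Uniform distribution.
Comparing with the known MGF formula identifies: Uniform(2, 9)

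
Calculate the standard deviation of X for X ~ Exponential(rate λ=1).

For X ~ Exponential(rate λ=1):
Var(X) = 1
SD(X) = √(Var(X)) = √(1) = 1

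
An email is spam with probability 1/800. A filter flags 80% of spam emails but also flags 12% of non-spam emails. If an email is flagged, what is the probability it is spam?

Let D = the rare event, + = positive/flagged.
P(D) = 1/800
P(+|D) = 80/100 = 4/5
P(+|D') = 12/100 = 3/25
P(+) = P(+|D)P(D) + P(+|D')P(D')
     = \frac{4}{5} × \frac{1}{800} + \frac{3}{25} × \frac{799}{800}
     = \frac{2417}{20000}
P(D|+) = P(+|D)P(D)/P(+) = \frac{20}{2417}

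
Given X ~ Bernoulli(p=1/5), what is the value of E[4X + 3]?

For X ~ Bernoulli(p=1/5):
E[X] = \frac{1}{5}
E[4X + 3] = 4 × E[X] + 3 = \frac{19}{5}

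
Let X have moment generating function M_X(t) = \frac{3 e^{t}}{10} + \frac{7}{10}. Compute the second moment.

To find E[X^2], compute M^(2)(0):
M^(1)(t) = \frac{3 e^{t}}{10}
M^(2)(t) = \frac{3 e^{t}}{10}
M^(2)(0) = \frac{3}{10}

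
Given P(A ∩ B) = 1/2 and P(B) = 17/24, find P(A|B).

P(A|B) = P(A ∩ B) / P(B)
= (1/2) / (17/24)
= 12/17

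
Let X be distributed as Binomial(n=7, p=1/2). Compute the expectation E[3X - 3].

For X ~ Binomial(n=7, p=1/2):
E[X] = \frac{7}{2}
E[3X - 3] = 3 × E[X] - 3 = \frac{15}{2}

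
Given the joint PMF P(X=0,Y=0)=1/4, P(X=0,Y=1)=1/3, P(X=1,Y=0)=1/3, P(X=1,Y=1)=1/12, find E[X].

First find marginal of X:
P(X=0) = 7/12
P(X=1) = 5/12
E[X] = 0 × 7/12 + 1 × 5/12 = 5/12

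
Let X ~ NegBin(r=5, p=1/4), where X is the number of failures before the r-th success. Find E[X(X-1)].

E[X(X-1)] = E[X² - X] = E[X²] - E[X]
E[X] = 15
E[X²] = Var(X) + (E[X])² = 60 + (15)² = 285
E[X(X-1)] = 285 - 15 = 270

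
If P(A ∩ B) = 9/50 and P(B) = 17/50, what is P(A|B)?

P(A|B) = P(A ∩ B) / P(B)
= (9/50) / (17/50)
= 9/17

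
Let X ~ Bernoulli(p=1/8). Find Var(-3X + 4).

For X ~ Bernoulli(p=1/8):
Var(X) = \frac{7}{64}
Var(-3X + 4) = (-3)² × Var(X) = 9 × \frac{7}{64} = \frac{63}{64}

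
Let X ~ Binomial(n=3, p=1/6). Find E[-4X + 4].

For X ~ Binomial(n=3, p=1/6):
E[X] = \frac{1}{2}
E[-4X + 4] = -4 × E[X] + 4 = 2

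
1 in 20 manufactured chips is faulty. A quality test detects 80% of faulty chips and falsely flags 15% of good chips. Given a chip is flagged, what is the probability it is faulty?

Let D = the rare event, + = positive/flagged.
P(D) = 1/20
P(+|D) = 80/100 = 4/5
P(+|D') = 15/100 = 3/20
P(+) = P(+|D)P(D) + P(+|D')P(D')
     = \frac{4}{5} × \frac{1}{20} + \frac{3}{20} × \frac{19}{20}
     = \frac{73}{400}
P(D|+) = P(+|D)P(D)/P(+) = \frac{16}{73}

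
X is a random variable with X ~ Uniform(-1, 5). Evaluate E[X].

For X ~ Uniform(-1, 5), the expected value is:
E[X] = 2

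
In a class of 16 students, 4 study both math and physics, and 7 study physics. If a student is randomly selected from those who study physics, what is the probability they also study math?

P(A ∩ B) = 4/16 = 1/4
P(B) = 7/16
P(A|B) = P(A ∩ B) / P(B) = (1/4) / (7/16) = 4/7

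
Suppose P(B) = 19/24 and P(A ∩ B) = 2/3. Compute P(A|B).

P(A|B) = P(A ∩ B) / P(B)
= (2/3) / (19/24)
= 16/19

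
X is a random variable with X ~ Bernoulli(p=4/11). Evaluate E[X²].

Using the identity E[X²] = Var(X) + (E[X])²:
E[X] = \frac{4}{11}
Var(X) = \frac{28}{121}
E[X²] = \frac{28}{121} + (\frac{4}{11})²
= \frac{4}{11}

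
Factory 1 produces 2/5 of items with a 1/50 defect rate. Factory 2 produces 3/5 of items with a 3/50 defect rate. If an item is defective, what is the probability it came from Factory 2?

Using Bayes' theorem:
P(F1) = 2/5, P(D|F1) = 1/50
P(F2) = 3/5, P(D|F2) = 3/50
P(D) = P(D|F1)P(F1) + P(D|F2)P(F2)
     = \frac{11}{250}
P(F2|D) = P(D|F2)P(F2) / P(D)
= \frac{9}{11}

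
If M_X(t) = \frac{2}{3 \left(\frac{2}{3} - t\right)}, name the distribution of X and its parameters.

The MGF M(t) = \frac{2}{3 \left(\frac{2}{3} - t\right)} is the standard form for the Exponential distribution.
Comparing with the known MGF formula identifies: Exponential(rate λ=2/3)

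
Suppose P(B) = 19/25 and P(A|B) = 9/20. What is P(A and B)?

By definition, P(A|B) = P(A ∩ B) / P(B)
So P(A ∩ B) = P(A|B) × P(B)
= 9/20 × 19/25
= 171/500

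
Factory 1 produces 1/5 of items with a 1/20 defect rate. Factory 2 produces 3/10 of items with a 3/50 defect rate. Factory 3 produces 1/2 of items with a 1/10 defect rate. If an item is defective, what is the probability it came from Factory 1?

Using Bayes' theorem:
P(F1) = 1/5, P(D|F1) = 1/20
P(F2) = 3/10, P(D|F2) = 3/50
P(F3) = 1/2, P(D|F3) = 1/10
P(D) = P(D|F1)P(F1) + P(D|F2)P(F2) + P(D|F3)P(F3)
     = \frac{39}{500}
P(F1|D) = P(D|F1)P(F1) / P(D)
= \frac{5}{39}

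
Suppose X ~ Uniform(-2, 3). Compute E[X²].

Using the identity E[X²] = Var(X) + (E[X])²:
E[X] = \frac{1}{2}
Var(X) = \frac{25}{12}
E[X²] = \frac{25}{12} + (\frac{1}{2})²
= \frac{7}{3}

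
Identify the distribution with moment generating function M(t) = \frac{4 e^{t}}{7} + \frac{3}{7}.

The MGF M(t) = \frac{4 e^{t}}{7} + \frac{3}{7} is the standard form for the Bernoulli distribution.
Comparing with the known MGF formula identifies: Bernoulli(p=4/7)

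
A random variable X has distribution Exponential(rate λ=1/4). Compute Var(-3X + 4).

For X ~ Exponential(rate λ=1/4):
Var(X) = 16
Var(-3X + 4) = (-3)² × Var(X) = 9 × 16 = 144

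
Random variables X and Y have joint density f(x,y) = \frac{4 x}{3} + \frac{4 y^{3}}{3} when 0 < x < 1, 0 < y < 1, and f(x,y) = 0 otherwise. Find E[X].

E[X] = ∫_0^1 ∫_0^1 x × f(x,y) dy dx
= ∫_0^1 ∫_0^1 x × (\frac{4 x}{3} + \frac{4 y^{3}}{3}) dy dx
= \frac{11}{18}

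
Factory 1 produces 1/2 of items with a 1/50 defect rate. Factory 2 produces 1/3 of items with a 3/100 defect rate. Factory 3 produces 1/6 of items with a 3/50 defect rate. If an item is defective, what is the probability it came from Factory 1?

Using Bayes' theorem:
P(F1) = 1/2, P(D|F1) = 1/50
P(F2) = 1/3, P(D|F2) = 3/100
P(F3) = 1/6, P(D|F3) = 3/50
P(D) = P(D|F1)P(F1) + P(D|F2)P(F2) + P(D|F3)P(F3)
     = \frac{3}{100}
P(F1|D) = P(D|F1)P(F1) / P(D)
= \frac{1}{3}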